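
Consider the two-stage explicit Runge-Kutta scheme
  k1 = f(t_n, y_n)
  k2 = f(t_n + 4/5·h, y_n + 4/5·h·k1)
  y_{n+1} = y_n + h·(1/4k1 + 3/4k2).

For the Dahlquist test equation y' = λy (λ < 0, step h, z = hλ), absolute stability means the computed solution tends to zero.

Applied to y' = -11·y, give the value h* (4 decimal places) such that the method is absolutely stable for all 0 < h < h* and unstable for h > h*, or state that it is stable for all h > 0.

With y'=λy (z=hλ):
  k1=λy_n ⇒ h·k1=z·y_n;  k2=λ(1+4/5z)y_n ⇒ h·k2=z(1+4/5z)y_n
  y_{n+1}/y_n = 1 + 1/4z + 3/4z(1+4/5z) = 1 + z + 3/5z²
  Hence R(z) = 1 + z + 3/5z².

Need |R(x)|<1, x<0.
x=-1.11: |R|=0.6293
R=1: x+3/5x²=0 ⇒ x=−5/3=-1.6667; min R=1−1/(4·3/5)=0.5833>−1
Confirm numerically:
  x=-1.528: |R|=0.87287 <1
  x=-1.064: |R|=0.61526 <1
  x=-0.722: |R|=0.59077 <1
  x=-2.141: |R|=1.60933 >1
  x=-1.897: |R|=1.26217 >1
So |R|<1 on (-1.6667, 0).

(-1.6667,0); λ=-11 ⇒ h* = (5/3)/11 = 0.1515.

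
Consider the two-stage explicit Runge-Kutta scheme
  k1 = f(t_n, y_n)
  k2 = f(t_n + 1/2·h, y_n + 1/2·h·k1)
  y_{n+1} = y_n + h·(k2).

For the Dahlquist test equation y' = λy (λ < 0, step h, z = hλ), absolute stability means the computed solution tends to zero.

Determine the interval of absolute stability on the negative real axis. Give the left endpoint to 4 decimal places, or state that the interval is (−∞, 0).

Set f=λy, z=hλ:
  k1=λy_n ⇒ h·k1=z·y_n;  k2=λ(1+1/2z)y_n ⇒ h·k2=z(1+1/2z)y_n
  y_{n+1}/y_n = 1 + z(1+1/2z) = 1 + z + 1/2z²
  ⇒ R(z) = 1 + z + 1/2z².

Solve |R(x)|<1 on ℝ⁻.
x=-1.15: |R|=0.5112
R=1: x+1/2x²=0 ⇒ x=−2=-2.0000; min R=1−1/(4·1/2)=0.5000>−1
Confirm numerically:
  x=-1.979: |R|=0.97922 <1
  x=-1.637: |R|=0.70288 <1
  x=-0.911: |R|=0.50396 <1
  x=-0.809: |R|=0.51824 <1
  x=-2.544: |R|=1.69197 >1
  x=-2.272: |R|=1.30899 >1
Interval (-2.0000, 0).

(-2.0000, 0).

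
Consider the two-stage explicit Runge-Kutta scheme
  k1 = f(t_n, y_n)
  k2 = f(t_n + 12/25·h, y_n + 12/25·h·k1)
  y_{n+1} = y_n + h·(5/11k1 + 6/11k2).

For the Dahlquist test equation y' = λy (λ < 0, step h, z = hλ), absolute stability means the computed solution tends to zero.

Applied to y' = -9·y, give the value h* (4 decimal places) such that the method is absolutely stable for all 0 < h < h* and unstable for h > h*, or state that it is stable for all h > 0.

Test eqn y'=λy, z=hλ:
  k1=λy_n ⇒ h·k1=z·y_n;  k2=λ(1+12/25z)y_n ⇒ h·k2=z(1+12/25z)y_n
  y_{n+1}/y_n = 1 + 5/11z + 6/11z(1+12/25z) = 1 + z + 72/275z²
  R(z) = 1 + z + 72/275z².

Find x<0 with |R(x)|<1.
x=-0.58: |R|=0.5081
R=1: x+72/275x²=0 ⇒ x=−275/72=-3.8194; min R=1−1/(4·72/275)=0.0451>−1
Confirm numerically:
  x=-2.430: |R|=0.11601 <1
  x=-2.009: |R|=0.04772 <1
  x=-1.637: |R|=0.06461 <1
  x=-1.603: |R|=0.06977 <1
  x=-4.085: |R|=1.28402 >1
  x=-3.856: |R|=1.03691 >1
Interval (-3.8194, 0).

(-3.8194,0); λ=-9 ⇒ h* = (275/72)/9 = 0.4244.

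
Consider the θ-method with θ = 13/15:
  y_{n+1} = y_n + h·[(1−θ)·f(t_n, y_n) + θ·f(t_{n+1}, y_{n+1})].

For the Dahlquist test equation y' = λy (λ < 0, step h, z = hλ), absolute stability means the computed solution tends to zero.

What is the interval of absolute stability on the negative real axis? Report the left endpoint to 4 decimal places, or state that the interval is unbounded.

Test eqn y'=λy, z=hλ:
  y_{n+1} = y_n + z·[2/15·y_n + 13/15·y_{n+1}] ⇒ (1 − 13/15z)y_{n+1} = (1 + 2/15z)y_n
  R(z) = (1 + 2/15z)/(1 − 13/15z).

Need |R(x)|<1, x<0.
x=-1.21: |R|=0.4094
x=-2: |R|=0.2683
x=-10: |R|=0.0345
x=-100: |R|=0.1407
θ=13/15≥1/2 ⇒ |1+2/15x|<|1−13/15x| ∀x<0 ⇒ stable on all of ℝ⁻.

unbounded; (−∞, 0).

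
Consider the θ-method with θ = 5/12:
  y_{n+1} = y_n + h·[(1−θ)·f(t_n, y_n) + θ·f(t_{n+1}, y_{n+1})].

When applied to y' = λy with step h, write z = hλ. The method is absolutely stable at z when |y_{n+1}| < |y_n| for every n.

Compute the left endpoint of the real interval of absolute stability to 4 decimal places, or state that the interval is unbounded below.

left endpoint -12.0000.

On y'=λy, z=hλ:
  y_{n+1} = y_n + z·[7/12·y_n + 5/12·y_{n+1}] ⇒ (1 − 5/12z)y_{n+1} = (1 + 7/12z)y_n
  Hence R(z) = (1 + 7/12z)/(1 − 5/12z).

Solve |R(x)|<1 on ℝ⁻.
x=-0.38: |R|=0.6719
R=−1: 1+7/12x = −1+5/12x ⇒ -1/6x=2 ⇒ x=2/(-1/6)=-12.0000
Confirm numerically:
  x=-11.091: |R|=0.97305 <1
  x=-10.663: |R|=0.95906 <1
  x=-5.692: |R|=0.68819 <1
  x=-12.425: |R|=1.01147 >1
  x=-12.357: |R|=1.00968 >1
  x=-12.168: |R|=1.00461 >1
So |R|<1 on (-12.0000, 0).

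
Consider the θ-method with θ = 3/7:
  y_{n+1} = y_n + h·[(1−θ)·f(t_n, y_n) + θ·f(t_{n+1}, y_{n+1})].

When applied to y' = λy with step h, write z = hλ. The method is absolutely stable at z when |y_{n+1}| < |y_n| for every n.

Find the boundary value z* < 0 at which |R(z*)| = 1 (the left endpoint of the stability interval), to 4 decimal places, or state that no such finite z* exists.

Test eqn y'=λy, z=hλ:
  y_{n+1} = y_n + z·[4/7·y_n + 3/7·y_{n+1}] ⇒ (1 − 3/7z)y_{n+1} = (1 + 4/7z)y_n
  R(z) = (1 + 4/7z)/(1 − 3/7z).

Boundary: |R(x)|=1, x<0.
x=-0.35: |R|=0.6957
R=−1: 1+4/7x = −1+3/7x ⇒ -1/7x=2 ⇒ x=2/(-1/7)=-14.0000
Confirm numerically:
  x=-11.420: |R|=0.93747 <1
  x=-7.995: |R|=0.80620 <1
  x=-6.995: |R|=0.74969 <1
  x=-14.370: |R|=1.00738 >1
  x=-14.251: |R|=1.00504 >1
So |R|<1 on (-14.0000, 0).

left endpoint -14.0000.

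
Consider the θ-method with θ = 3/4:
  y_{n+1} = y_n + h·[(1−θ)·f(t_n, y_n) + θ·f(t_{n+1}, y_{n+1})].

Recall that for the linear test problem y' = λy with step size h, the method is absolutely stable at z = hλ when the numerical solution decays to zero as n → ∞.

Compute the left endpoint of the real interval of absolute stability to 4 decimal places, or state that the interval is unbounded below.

(−∞, 0) — no finite endpoint.

Set f=λy, z=hλ:
  y_{n+1} = y_n + z·[1/4·y_n + 3/4·y_{n+1}] ⇒ (1 − 3/4z)y_{n+1} = (1 + 1/4z)y_n
  R(z) = (1 + 1/4z)/(1 − 3/4z).

Boundary: |R(x)|=1, x<0.
x=-1.43: |R|=0.3100
x=-2: |R|=0.2000
x=-10: |R|=0.1765
x=-100: |R|=0.3158
θ=3/4≥1/2 ⇒ |1+1/4x|<|1−3/4x| ∀x<0 ⇒ stable on all of ℝ⁻.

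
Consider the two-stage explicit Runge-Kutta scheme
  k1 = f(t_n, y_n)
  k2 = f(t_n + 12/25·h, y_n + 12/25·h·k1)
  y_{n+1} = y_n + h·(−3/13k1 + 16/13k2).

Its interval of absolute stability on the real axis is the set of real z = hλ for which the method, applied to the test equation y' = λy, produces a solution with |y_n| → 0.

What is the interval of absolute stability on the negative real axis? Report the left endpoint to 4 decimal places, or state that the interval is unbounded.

With y'=λy (z=hλ):
  k1=λy_n ⇒ h·k1=z·y_n;  k2=λ(1+12/25z)y_n ⇒ h·k2=z(1+12/25z)y_n
  y_{n+1}/y_n = 1 − 3/13z + 16/13z(1+12/25z) = 1 + z + 192/325z²
  Hence R(z) = 1 + z + 192/325z².

Boundary: |R(x)|=1, x<0.
x=-1.14: |R|=0.6278
R=1: x+192/325x²=0 ⇒ x=−325/192=-1.6927; min R=1−1/(4·192/325)=0.5768>−1
Confirm numerically:
  x=-1.400: |R|=0.75791 <1
  x=-1.197: |R|=0.64946 <1
  x=-0.913: |R|=0.57945 <1
  x=-0.903: |R|=0.57872 <1
  x=-2.041: |R|=1.41996 >1
  x=-1.925: |R|=1.26417 >1
Stable set (-1.6927, 0).

z∈(-1.6927,0).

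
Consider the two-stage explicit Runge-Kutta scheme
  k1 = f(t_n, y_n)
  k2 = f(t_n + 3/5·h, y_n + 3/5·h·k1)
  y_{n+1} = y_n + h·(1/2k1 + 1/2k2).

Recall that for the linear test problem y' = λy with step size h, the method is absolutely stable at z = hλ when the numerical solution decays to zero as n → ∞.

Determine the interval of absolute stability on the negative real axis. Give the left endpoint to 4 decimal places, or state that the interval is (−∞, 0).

z∈(-3.3333,0).

On y'=λy, z=hλ:
  k1=λy_n ⇒ h·k1=z·y_n;  k2=λ(1+3/5z)y_n ⇒ h·k2=z(1+3/5z)y_n
  y_{n+1}/y_n = 1 + 1/2z + 1/2z(1+3/5z) = 1 + z + 3/10z²
  R(z) = 1 + z + 3/10z².

Need |R(x)|<1, x<0.
x=-1.12: |R|=0.2563
R=1: x+3/10x²=0 ⇒ x=−10/3=-3.3333; min R=1−1/(4·3/10)=0.1667>−1
Confirm numerically:
  x=-2.872: |R|=0.60252 <1
  x=-2.387: |R|=0.32233 <1
  x=-2.378: |R|=0.31847 <1
  x=-1.620: |R|=0.16732 <1
  x=-3.903: |R|=1.66702 >1
  x=-3.734: |R|=1.44883 >1
  x=-3.514: |R|=1.19046 >1
Stable set (-3.3333, 0).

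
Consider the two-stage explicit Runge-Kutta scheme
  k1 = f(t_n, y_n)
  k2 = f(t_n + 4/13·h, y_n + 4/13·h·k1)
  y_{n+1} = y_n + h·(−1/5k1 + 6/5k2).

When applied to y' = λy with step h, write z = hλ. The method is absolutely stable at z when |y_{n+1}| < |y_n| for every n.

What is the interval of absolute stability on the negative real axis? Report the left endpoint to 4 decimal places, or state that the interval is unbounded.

z∈(-2.7083,0).

Test eqn y'=λy, z=hλ:
  k1=λy_n ⇒ h·k1=z·y_n;  k2=λ(1+4/13z)y_n ⇒ h·k2=z(1+4/13z)y_n
  y_{n+1}/y_n = 1 − 1/5z + 6/5z(1+4/13z) = 1 + z + 24/65z²
  R(z) = 1 + z + 24/65z².

Need |R(x)|<1, x<0.
x=-1.73: |R|=0.3751
R=1: x+24/65x²=0 ⇒ x=−65/24=-2.7083; min R=1−1/(4·24/65)=0.3229>−1
Confirm numerically:
  x=-2.609: |R|=0.90431 <1
  x=-2.421: |R|=0.74315 <1
  x=-2.285: |R|=0.64284 <1
  x=-3.288: |R|=1.70373 >1
  x=-3.210: |R|=1.59459 >1
  x=-2.841: |R|=1.13917 >1
So |R|<1 on (-2.7083, 0).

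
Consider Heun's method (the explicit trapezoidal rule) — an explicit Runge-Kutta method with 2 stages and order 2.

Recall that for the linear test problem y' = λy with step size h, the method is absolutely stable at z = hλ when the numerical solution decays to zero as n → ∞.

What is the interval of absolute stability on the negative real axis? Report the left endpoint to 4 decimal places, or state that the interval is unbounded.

z∈(-2.0000,0).

Set f=λy, z=hλ:
  order 2, 2-stage ⇒ R(z)=1+z+z^2/2
  (e.g. R(-1)=0.50000, |R|=0.50000)

Need |R(x)|<1, x<0.
x=-1: |R|=0.5000
|R(-1.74)|=0.7738 |R(-1.7)|=0.7450 |R(-1.41)|=0.5840
Bisect:
  x_lo=-2.7320 |R|=1.9999  x_hi=-0.2554 |R|=0.7772
  mid=-1.49369 |R|=0.62186 →hi
  mid=-2.11285 |R|=1.11922 →lo
  mid=-1.80327 |R|=0.82262 →hi
  mid=-1.95806 |R|=0.95894 →hi
  mid=-2.03545 |R|=1.03608 →lo
  mid=-1.99676 |R|=0.99676 →hi
  mid=-2.01610 |R|=1.01623 →lo
  mid=-2.00643 |R|=1.00645 →lo
  ...
  [-2.00008,-1.99993] ⇒ x*=-2.0000
Interval (-2.0000, 0).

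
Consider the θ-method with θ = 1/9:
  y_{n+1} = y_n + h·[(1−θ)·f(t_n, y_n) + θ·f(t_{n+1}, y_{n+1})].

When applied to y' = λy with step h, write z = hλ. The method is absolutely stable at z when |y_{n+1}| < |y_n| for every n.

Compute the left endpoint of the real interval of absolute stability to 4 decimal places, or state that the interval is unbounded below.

Set f=λy, z=hλ:
  y_{n+1} = y_n + z·[8/9·y_n + 1/9·y_{n+1}] ⇒ (1 − 1/9z)y_{n+1} = (1 + 8/9z)y_n
  R(z) = (1 + 8/9z)/(1 − 1/9z).

Solve |R(x)|<1 on ℝ⁻.
x=-0.57: |R|=0.4639
R=−1: 1+8/9x = −1+1/9x ⇒ -7/9x=2 ⇒ x=2/(-7/9)=-2.5714
Confirm numerically:
  x=-2.269: |R|=0.81214 <1
  x=-2.142: |R|=0.73021 <1
  x=-1.847: |R|=0.53250 <1
  x=-2.969: |R|=1.23252 >1
  x=-2.802: |R|=1.13676 >1
  x=-2.801: |R|=1.13617 >1
Interval (-2.5714, 0).

left endpoint -2.5714.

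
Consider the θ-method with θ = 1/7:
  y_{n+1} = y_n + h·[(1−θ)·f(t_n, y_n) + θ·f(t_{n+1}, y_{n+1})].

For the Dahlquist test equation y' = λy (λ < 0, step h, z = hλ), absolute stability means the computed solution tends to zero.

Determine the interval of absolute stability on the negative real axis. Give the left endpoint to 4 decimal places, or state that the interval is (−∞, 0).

With y'=λy (z=hλ):
  y_{n+1} = y_n + z·[6/7·y_n + 1/7·y_{n+1}] ⇒ (1 − 1/7z)y_{n+1} = (1 + 6/7z)y_n
  so R(z) = (1 + 6/7z)/(1 − 1/7z).

Solve |R(x)|<1 on ℝ⁻.
x=-1.35: |R|=0.1317
R=−1: 1+6/7x = −1+1/7x ⇒ -5/7x=2 ⇒ x=2/(-5/7)=-2.8000
Confirm numerically:
  x=-2.552: |R|=0.87018 <1
  x=-2.547: |R|=0.86750 <1
  x=-2.405: |R|=0.79001 <1
  x=-1.190: |R|=0.01709 <1
  x=-2.930: |R|=1.06546 >1
  x=-2.842: |R|=1.02134 >1
Interval (-2.8000, 0).

z∈(-2.8000,0).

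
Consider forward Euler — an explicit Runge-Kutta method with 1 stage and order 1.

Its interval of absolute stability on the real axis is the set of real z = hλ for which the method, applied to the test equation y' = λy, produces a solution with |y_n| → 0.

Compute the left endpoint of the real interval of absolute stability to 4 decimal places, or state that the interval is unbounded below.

Set f=λy, z=hλ:
  order 1, 1-stage ⇒ R(z)=1+z
  (e.g. R(-1.78)=-0.78000, |R|=0.78000)

Solve |R(x)|<1 on ℝ⁻.
x=-1.78: |R|=0.7800
|R(-1.74)|=0.7400 |R(-1.6)|=0.6000 |R(-0.75)|=0.2500
Bisect:
  x_lo=-2.6455 |R|=1.6455  x_hi=-0.0604 |R|=0.9396
  mid=-1.35293 |R|=0.35293 →hi
  mid=-1.99921 |R|=0.99921 →hi
  mid=-2.32235 |R|=1.32235 →lo
  mid=-2.16078 |R|=1.16078 →lo
  mid=-2.08000 |R|=1.08000 →lo
  mid=-2.03960 |R|=1.03960 →lo
  mid=-2.01941 |R|=1.01941 →lo
  mid=-2.00931 |R|=1.00931 →lo
  ...
  [-2.00000,-1.99984] ⇒ x*=-2.0000
Interval (-2.0000, 0).

z* = -2.0000.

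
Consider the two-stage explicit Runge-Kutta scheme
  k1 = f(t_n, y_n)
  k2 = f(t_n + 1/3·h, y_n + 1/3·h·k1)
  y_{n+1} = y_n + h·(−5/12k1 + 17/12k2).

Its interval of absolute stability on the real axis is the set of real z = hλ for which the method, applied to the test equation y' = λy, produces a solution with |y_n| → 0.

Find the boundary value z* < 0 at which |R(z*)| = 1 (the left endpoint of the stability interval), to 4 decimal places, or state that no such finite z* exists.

z* = -2.1176.

With y'=λy (z=hλ):
  k1=λy_n ⇒ h·k1=z·y_n;  k2=λ(1+1/3z)y_n ⇒ h·k2=z(1+1/3z)y_n
  y_{n+1}/y_n = 1 − 5/12z + 17/12z(1+1/3z) = 1 + z + 17/36z²
  ⇒ R(z) = 1 + z + 17/36z².

Boundary: |R(x)|=1, x<0.
x=-0.66: |R|=0.5457
R=1: x+17/36x²=0 ⇒ x=−36/17=-2.1176; min R=1−1/(4·17/36)=0.4706>−1
Confirm numerically:
  x=-1.951: |R|=0.84647 <1
  x=-1.833: |R|=0.75361 <1
  x=-1.746: |R|=0.69358 <1
  x=-2.485: |R|=1.43108 >1
  x=-2.266: |R|=1.15875 >1
  x=-2.229: |R|=1.11721 >1
So |R|<1 on (-2.1176, 0).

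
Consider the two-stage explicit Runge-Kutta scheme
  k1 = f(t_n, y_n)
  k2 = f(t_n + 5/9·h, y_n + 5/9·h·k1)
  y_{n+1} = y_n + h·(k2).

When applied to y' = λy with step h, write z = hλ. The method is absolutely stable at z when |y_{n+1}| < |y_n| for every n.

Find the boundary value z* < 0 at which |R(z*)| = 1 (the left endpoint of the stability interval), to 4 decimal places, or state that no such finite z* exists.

left endpoint -1.8000.

On y'=λy, z=hλ:
  k1=λy_n ⇒ h·k1=z·y_n;  k2=λ(1+5/9z)y_n ⇒ h·k2=z(1+5/9z)y_n
  y_{n+1}/y_n = 1 + z(1+5/9z) = 1 + z + 5/9z²
  ⇒ R(z) = 1 + z + 5/9z².

Solve |R(x)|<1 on ℝ⁻.
x=-0.98: |R|=0.5536
R=1: x+5/9x²=0 ⇒ x=−9/5=-1.8000; min R=1−1/(4·5/9)=0.5500>−1
Confirm numerically:
  x=-1.661: |R|=0.87173 <1
  x=-1.180: |R|=0.59356 <1
  x=-1.050: |R|=0.56250 <1
  x=-2.231: |R|=1.53420 >1
  x=-2.050: |R|=1.28472 >1
So |R|<1 on (-1.8000, 0).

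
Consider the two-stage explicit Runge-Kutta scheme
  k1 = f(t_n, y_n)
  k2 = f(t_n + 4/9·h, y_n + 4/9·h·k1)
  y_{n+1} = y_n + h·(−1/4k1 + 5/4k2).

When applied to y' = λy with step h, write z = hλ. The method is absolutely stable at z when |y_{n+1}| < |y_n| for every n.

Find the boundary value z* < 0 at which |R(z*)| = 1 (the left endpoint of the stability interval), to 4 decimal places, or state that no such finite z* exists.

On y'=λy, z=hλ:
  k1=λy_n ⇒ h·k1=z·y_n;  k2=λ(1+4/9z)y_n ⇒ h·k2=z(1+4/9z)y_n
  y_{n+1}/y_n = 1 − 1/4z + 5/4z(1+4/9z) = 1 + z + 5/9z²
  ⇒ R(z) = 1 + z + 5/9z².

Boundary: |R(x)|=1, x<0.
x=-0.78: |R|=0.5580
R=1: x+5/9x²=0 ⇒ x=−9/5=-1.8000; min R=1−1/(4·5/9)=0.5500>−1
Confirm numerically:
  x=-0.949: |R|=0.55133 <1
  x=-0.934: |R|=0.55064 <1
  x=-0.742: |R|=0.56387 <1
  x=-2.272: |R|=1.59577 >1
  x=-2.025: |R|=1.25313 >1
  x=-1.880: |R|=1.08356 >1
Stable set (-1.8000, 0).

z* = -1.8000.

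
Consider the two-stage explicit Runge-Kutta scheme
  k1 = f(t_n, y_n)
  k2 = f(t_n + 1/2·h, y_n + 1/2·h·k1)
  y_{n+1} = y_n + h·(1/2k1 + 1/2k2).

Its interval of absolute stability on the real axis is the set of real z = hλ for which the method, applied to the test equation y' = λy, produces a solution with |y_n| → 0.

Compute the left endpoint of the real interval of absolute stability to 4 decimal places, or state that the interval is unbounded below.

On y'=λy, z=hλ:
  k1=λy_n ⇒ h·k1=z·y_n;  k2=λ(1+1/2z)y_n ⇒ h·k2=z(1+1/2z)y_n
  y_{n+1}/y_n = 1 + 1/2z + 1/2z(1+1/2z) = 1 + z + 1/4z²
  R(z) = 1 + z + 1/4z².

Need |R(x)|<1, x<0.
x=-1.51: |R|=0.0600
R=1: x+1/4x²=0 ⇒ x=−4=-4.0000; min R=1−1/(4·1/4)=0.0000>−1
Confirm numerically:
  x=-3.690: |R|=0.71402 <1
  x=-3.489: |R|=0.55428 <1
  x=-2.249: |R|=0.01550 <1
  x=-4.564: |R|=1.64352 >1
  x=-4.302: |R|=1.32480 >1
  x=-4.165: |R|=1.17181 >1
Stable set (-4.0000, 0).

z* = -4.0000.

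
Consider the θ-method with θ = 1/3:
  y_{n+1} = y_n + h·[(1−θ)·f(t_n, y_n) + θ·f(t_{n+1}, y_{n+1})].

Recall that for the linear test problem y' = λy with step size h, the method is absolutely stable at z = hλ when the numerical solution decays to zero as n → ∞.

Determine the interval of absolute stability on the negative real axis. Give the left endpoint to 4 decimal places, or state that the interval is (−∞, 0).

z∈(-6.0000,0).

Set f=λy, z=hλ:
  y_{n+1} = y_n + z·[2/3·y_n + 1/3·y_{n+1}] ⇒ (1 − 1/3z)y_{n+1} = (1 + 2/3z)y_n
  so R(z) = (1 + 2/3z)/(1 − 1/3z).

Boundary: |R(x)|=1, x<0.
x=-1.44: |R|=0.0270
R=−1: 1+2/3x = −1+1/3x ⇒ -1/3x=2 ⇒ x=2/(-1/3)=-6.0000
Confirm numerically:
  x=-5.468: |R|=0.93718 <1
  x=-5.451: |R|=0.93504 <1
  x=-4.225: |R|=0.75433 <1
  x=-6.577: |R|=1.06025 >1
  x=-6.352: |R|=1.03764 >1
  x=-6.186: |R|=1.02025 >1
Stable set (-6.0000, 0).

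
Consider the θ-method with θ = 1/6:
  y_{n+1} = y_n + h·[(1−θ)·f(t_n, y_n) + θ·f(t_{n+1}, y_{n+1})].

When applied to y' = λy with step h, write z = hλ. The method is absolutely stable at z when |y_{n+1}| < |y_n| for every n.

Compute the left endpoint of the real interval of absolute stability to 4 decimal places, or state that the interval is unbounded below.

With y'=λy (z=hλ):
  y_{n+1} = y_n + z·[5/6·y_n + 1/6·y_{n+1}] ⇒ (1 − 1/6z)y_{n+1} = (1 + 5/6z)y_n
  ⇒ R(z) = (1 + 5/6z)/(1 − 1/6z).

Boundary: |R(x)|=1, x<0.
x=-0.32: |R|=0.6962
R=−1: 1+5/6x = −1+1/6x ⇒ -2/3x=2 ⇒ x=2/(-2/3)=-3.0000
Confirm numerically:
  x=-2.836: |R|=0.92576 <1
  x=-2.668: |R|=0.84679 <1
  x=-1.717: |R|=0.33497 <1
  x=-3.586: |R|=1.24452 >1
  x=-3.214: |R|=1.09290 >1
  x=-3.046: |R|=1.02034 >1
Interval (-3.0000, 0).

left endpoint -3.0000.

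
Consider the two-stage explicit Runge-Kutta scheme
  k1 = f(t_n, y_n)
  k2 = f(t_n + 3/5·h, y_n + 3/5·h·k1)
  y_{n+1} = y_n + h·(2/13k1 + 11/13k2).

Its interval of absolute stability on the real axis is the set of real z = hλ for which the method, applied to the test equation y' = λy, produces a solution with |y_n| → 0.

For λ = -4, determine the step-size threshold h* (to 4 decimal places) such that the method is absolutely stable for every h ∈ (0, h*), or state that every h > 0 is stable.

(-1.9697,0); λ=-4 ⇒ h* = (65/33)/4 = 0.4924.

Set f=λy, z=hλ:
  k1=λy_n ⇒ h·k1=z·y_n;  k2=λ(1+3/5z)y_n ⇒ h·k2=z(1+3/5z)y_n
  y_{n+1}/y_n = 1 + 2/13z + 11/13z(1+3/5z) = 1 + z + 33/65z²
  R(z) = 1 + z + 33/65z².

Boundary: |R(x)|=1, x<0.
x=-0.56: |R|=0.5992
R=1: x+33/65x²=0 ⇒ x=−65/33=-1.9697; min R=1−1/(4·33/65)=0.5076>−1
Confirm numerically:
  x=-1.643: |R|=0.72749 <1
  x=-1.514: |R|=0.64973 <1
  x=-1.244: |R|=0.54167 <1
  x=-1.126: |R|=0.51769 <1
  x=-2.542: |R|=1.73859 >1
  x=-2.451: |R|=1.59891 >1
  x=-2.428: |R|=1.56494 >1
So |R|<1 on (-1.9697, 0).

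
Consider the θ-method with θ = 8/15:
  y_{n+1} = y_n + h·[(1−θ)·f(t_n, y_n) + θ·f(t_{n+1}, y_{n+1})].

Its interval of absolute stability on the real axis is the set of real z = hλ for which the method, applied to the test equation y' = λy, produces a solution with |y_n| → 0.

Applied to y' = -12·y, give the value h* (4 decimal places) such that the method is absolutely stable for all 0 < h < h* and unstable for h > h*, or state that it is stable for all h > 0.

unbounded; (−∞, 0). Any h>0 works for λ=-12.

Set f=λy, z=hλ:
  y_{n+1} = y_n + z·[7/15·y_n + 8/15·y_{n+1}] ⇒ (1 − 8/15z)y_{n+1} = (1 + 7/15z)y_n
  ⇒ R(z) = (1 + 7/15z)/(1 − 8/15z).

Need |R(x)|<1, x<0.
x=-0.81: |R|=0.4344
x=-2: |R|=0.0323
x=-10: |R|=0.5789
x=-100: |R|=0.8405
θ=8/15≥1/2 ⇒ |1+7/15x|<|1−8/15x| ∀x<0 ⇒ interval (−∞,0).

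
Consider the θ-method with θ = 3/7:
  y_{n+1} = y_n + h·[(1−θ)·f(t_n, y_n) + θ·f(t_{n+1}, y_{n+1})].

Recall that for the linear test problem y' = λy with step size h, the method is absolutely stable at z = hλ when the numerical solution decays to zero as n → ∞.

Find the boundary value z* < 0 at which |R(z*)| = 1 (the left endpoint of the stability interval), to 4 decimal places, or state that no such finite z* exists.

Set f=λy, z=hλ:
  y_{n+1} = y_n + z·[4/7·y_n + 3/7·y_{n+1}] ⇒ (1 − 3/7z)y_{n+1} = (1 + 4/7z)y_n
  Hence R(z) = (1 + 4/7z)/(1 − 3/7z).

Need |R(x)|<1, x<0.
x=-1.11: |R|=0.2478
R=−1: 1+4/7x = −1+3/7x ⇒ -1/7x=2 ⇒ x=2/(-1/7)=-14.0000
Confirm numerically:
  x=-13.169: |R|=0.98213 <1
  x=-9.316: |R|=0.86597 <1
  x=-8.272: |R|=0.81996 <1
  x=-14.221: |R|=1.00445 >1
  x=-14.054: |R|=1.00110 >1
Stable set (-14.0000, 0).

left endpoint -14.0000.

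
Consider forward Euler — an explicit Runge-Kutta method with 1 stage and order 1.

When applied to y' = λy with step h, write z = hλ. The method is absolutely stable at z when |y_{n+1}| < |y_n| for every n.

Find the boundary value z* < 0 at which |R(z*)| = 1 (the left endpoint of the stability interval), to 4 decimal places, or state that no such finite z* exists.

left endpoint -2.0000.

Set f=λy, z=hλ:
  order 1, 1-stage ⇒ R(z)=1+z
  (e.g. R(-1.44)=-0.44000, |R|=0.44000)

Find x<0 with |R(x)|<1.
x=-1.44: |R|=0.4400
|R(-1.59)|=0.5900 |R(-0.8)|=0.2000 |R(-0.56)|=0.4400
Bisect:
  x_lo=-2.4868 |R|=1.4868  x_hi=-0.2487 |R|=0.7513
  mid=-1.36774 |R|=0.36774 →hi
  mid=-1.92727 |R|=0.92727 →hi
  mid=-2.20703 |R|=1.20703 →lo
  mid=-2.06715 |R|=1.06715 →lo
  mid=-1.99721 |R|=0.99721 →hi
  mid=-2.03218 |R|=1.03218 →lo
  mid=-2.01470 |R|=1.01470 →lo
  mid=-2.00595 |R|=1.00595 →lo
  mid=-2.00158 |R|=1.00158 →lo
  mid=-1.99940 |R|=0.99940 →hi
  ...
  [-2.00008,-1.99994] ⇒ x*=-2.0000
Stable set (-2.0000, 0).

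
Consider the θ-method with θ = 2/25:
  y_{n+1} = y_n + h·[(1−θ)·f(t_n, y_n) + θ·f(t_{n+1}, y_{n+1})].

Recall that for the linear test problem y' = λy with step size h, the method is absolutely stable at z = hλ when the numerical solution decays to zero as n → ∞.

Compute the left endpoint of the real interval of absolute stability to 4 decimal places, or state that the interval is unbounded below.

Set f=λy, z=hλ:
  y_{n+1} = y_n + z·[23/25·y_n + 2/25·y_{n+1}] ⇒ (1 − 2/25z)y_{n+1} = (1 + 23/25z)y_n
  Hence R(z) = (1 + 23/25z)/(1 − 2/25z).

Need |R(x)|<1, x<0.
x=-1.11: |R|=0.0195
R=−1: 1+23/25x = −1+2/25x ⇒ -21/25x=2 ⇒ x=2/(-21/25)=-2.3810
Confirm numerically:
  x=-1.287: |R|=0.16686 <1
  x=-1.190: |R|=0.08656 <1
  x=-1.007: |R|=0.06808 <1
  x=-2.786: |R|=1.27823 >1
  x=-2.782: |R|=1.27555 >1
  x=-2.515: |R|=1.09374 >1
Stable set (-2.3810, 0).

z* = -2.3810.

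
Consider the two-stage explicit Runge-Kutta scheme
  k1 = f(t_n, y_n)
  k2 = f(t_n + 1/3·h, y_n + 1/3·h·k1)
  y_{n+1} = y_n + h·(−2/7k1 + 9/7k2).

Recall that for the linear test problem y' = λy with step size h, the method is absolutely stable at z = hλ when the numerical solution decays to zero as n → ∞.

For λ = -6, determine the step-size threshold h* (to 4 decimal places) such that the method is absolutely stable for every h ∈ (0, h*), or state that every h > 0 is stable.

Test eqn y'=λy, z=hλ:
  k1=λy_n ⇒ h·k1=z·y_n;  k2=λ(1+1/3z)y_n ⇒ h·k2=z(1+1/3z)y_n
  y_{n+1}/y_n = 1 − 2/7z + 9/7z(1+1/3z) = 1 + z + 3/7z²
  R(z) = 1 + z + 3/7z².

Solve |R(x)|<1 on ℝ⁻.
x=-1.21: |R|=0.4175
R=1: x+3/7x²=0 ⇒ x=−7/3=-2.3333; min R=1−1/(4·3/7)=0.4167>−1
Confirm numerically:
  x=-1.826: |R|=0.60298 <1
  x=-1.691: |R|=0.53449 <1
  x=-1.214: |R|=0.41763 <1
  x=-2.859: |R|=1.64409 >1
  x=-2.646: |R|=1.35456 >1
  x=-2.609: |R|=1.30823 >1
Interval (-2.3333, 0).

(-2.3333,0); λ=-6 ⇒ h* = (7/3)/6 = 0.3889.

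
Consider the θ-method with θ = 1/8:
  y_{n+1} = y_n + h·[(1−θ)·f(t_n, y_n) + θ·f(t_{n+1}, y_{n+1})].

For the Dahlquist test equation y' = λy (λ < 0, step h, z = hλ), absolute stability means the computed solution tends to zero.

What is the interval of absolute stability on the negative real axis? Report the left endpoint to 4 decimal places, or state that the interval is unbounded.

With y'=λy (z=hλ):
  y_{n+1} = y_n + z·[7/8·y_n + 1/8·y_{n+1}] ⇒ (1 − 1/8z)y_{n+1} = (1 + 7/8z)y_n
  R(z) = (1 + 7/8z)/(1 − 1/8z).

Solve |R(x)|<1 on ℝ⁻.
x=-0.49: |R|=0.5383
R=−1: 1+7/8x = −1+1/8x ⇒ -3/4x=2 ⇒ x=2/(-3/4)=-2.6667
Confirm numerically:
  x=-1.521: |R|=0.27802 <1
  x=-1.409: |R|=0.19800 <1
  x=-1.325: |R|=0.13673 <1
  x=-3.013: |R|=1.18869 >1
  x=-2.727: |R|=1.03375 >1
Interval (-2.6667, 0).

z∈(-2.6667,0).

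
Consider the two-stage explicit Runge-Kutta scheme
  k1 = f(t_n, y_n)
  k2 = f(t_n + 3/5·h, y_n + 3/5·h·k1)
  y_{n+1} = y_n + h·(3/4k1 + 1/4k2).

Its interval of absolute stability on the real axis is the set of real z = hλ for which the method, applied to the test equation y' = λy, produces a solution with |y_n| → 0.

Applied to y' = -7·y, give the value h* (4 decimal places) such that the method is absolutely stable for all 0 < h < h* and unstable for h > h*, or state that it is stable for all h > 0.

(-6.6667,0); λ=-7 ⇒ h* = (20/3)/7 = 0.9524.

Test eqn y'=λy, z=hλ:
  k1=λy_n ⇒ h·k1=z·y_n;  k2=λ(1+3/5z)y_n ⇒ h·k2=z(1+3/5z)y_n
  y_{n+1}/y_n = 1 + 3/4z + 1/4z(1+3/5z) = 1 + z + 3/20z²
  so R(z) = 1 + z + 3/20z².

Boundary: |R(x)|=1, x<0.
x=-0.44: |R|=0.5890
R=1: x+3/20x²=0 ⇒ x=−20/3=-6.6667; min R=1−1/(4·3/20)=-0.6667>−1
Confirm numerically:
  x=-6.365: |R|=0.71198 <1
  x=-5.852: |R|=0.28489 <1
  x=-5.202: |R|=0.14288 <1
  x=-4.271: |R|=0.53478 <1
  x=-6.958: |R|=1.30406 >1
  x=-6.751: |R|=1.08540 >1
Stable set (-6.6667, 0).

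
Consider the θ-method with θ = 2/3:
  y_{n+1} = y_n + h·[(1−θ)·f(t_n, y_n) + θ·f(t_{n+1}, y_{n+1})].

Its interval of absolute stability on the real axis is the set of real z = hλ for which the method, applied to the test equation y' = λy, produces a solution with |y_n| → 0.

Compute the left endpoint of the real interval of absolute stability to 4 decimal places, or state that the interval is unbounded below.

On y'=λy, z=hλ:
  y_{n+1} = y_n + z·[1/3·y_n + 2/3·y_{n+1}] ⇒ (1 − 2/3z)y_{n+1} = (1 + 1/3z)y_n
  R(z) = (1 + 1/3z)/(1 − 2/3z).

Boundary: |R(x)|=1, x<0.
x=-0.78: |R|=0.4868
x=-2: |R|=0.1429
x=-10: |R|=0.3043
x=-100: |R|=0.4778
θ=2/3≥1/2 ⇒ |1+1/3x|<|1−2/3x| ∀x<0 ⇒ interval (−∞,0).

(−∞, 0) — no finite endpoint.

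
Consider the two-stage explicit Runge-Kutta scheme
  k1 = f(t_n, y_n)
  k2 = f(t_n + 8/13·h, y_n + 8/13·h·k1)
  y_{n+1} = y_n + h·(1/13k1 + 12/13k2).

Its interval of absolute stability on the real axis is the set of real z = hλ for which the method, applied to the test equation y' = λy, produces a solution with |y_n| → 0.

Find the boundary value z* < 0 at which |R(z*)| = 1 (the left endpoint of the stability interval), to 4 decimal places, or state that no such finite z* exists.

Test eqn y'=λy, z=hλ:
  k1=λy_n ⇒ h·k1=z·y_n;  k2=λ(1+8/13z)y_n ⇒ h·k2=z(1+8/13z)y_n
  y_{n+1}/y_n = 1 + 1/13z + 12/13z(1+8/13z) = 1 + z + 96/169z²
  Hence R(z) = 1 + z + 96/169z².

Need |R(x)|<1, x<0.
x=-0.81: |R|=0.5627
R=1: x+96/169x²=0 ⇒ x=−169/96=-1.7604; min R=1−1/(4·96/169)=0.5599>−1
Confirm numerically:
  x=-1.397: |R|=0.71161 <1
  x=-1.111: |R|=0.59015 <1
  x=-0.734: |R|=0.57204 <1
  x=-2.305: |R|=1.71305 >1
  x=-2.022: |R|=1.30045 >1
  x=-1.820: |R|=1.06160 >1
Interval (-1.7604, 0).

left endpoint -1.7604.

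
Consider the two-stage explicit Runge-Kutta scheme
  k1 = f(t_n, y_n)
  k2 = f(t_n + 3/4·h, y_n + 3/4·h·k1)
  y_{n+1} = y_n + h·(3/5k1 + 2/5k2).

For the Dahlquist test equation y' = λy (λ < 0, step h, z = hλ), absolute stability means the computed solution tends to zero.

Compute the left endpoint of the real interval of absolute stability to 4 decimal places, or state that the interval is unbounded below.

left endpoint -3.3333.

Set f=λy, z=hλ:
  k1=λy_n ⇒ h·k1=z·y_n;  k2=λ(1+3/4z)y_n ⇒ h·k2=z(1+3/4z)y_n
  y_{n+1}/y_n = 1 + 3/5z + 2/5z(1+3/4z) = 1 + z + 3/10z²
  Hence R(z) = 1 + z + 3/10z².

Need |R(x)|<1, x<0.
x=-1.12: |R|=0.2563
R=1: x+3/10x²=0 ⇒ x=−10/3=-3.3333; min R=1−1/(4·3/10)=0.1667>−1
Confirm numerically:
  x=-3.157: |R|=0.83299 <1
  x=-2.659: |R|=0.46208 <1
  x=-2.476: |R|=0.36317 <1
  x=-3.450: |R|=1.12075 >1
  x=-3.375: |R|=1.04219 >1
Interval (-3.3333, 0).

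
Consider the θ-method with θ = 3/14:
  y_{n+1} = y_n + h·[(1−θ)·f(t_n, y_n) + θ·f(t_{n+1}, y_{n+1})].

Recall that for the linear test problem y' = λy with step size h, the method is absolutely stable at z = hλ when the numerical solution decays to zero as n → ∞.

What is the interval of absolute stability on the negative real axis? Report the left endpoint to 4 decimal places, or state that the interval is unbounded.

(-3.5000, 0).

Set f=λy, z=hλ:
  y_{n+1} = y_n + z·[11/14·y_n + 3/14·y_{n+1}] ⇒ (1 − 3/14z)y_{n+1} = (1 + 11/14z)y_n
  R(z) = (1 + 11/14z)/(1 − 3/14z).

Need |R(x)|<1, x<0.
x=-0.8: |R|=0.3171
R=−1: 1+11/14x = −1+3/14x ⇒ -4/7x=2 ⇒ x=2/(-4/7)=-3.5000
Confirm numerically:
  x=-3.317: |R|=0.93888 <1
  x=-2.849: |R|=0.76902 <1
  x=-2.191: |R|=0.49098 <1
  x=-1.554: |R|=0.16579 <1
  x=-4.030: |R|=1.16251 >1
  x=-3.997: |R|=1.15298 >1
So |R|<1 on (-3.5000, 0).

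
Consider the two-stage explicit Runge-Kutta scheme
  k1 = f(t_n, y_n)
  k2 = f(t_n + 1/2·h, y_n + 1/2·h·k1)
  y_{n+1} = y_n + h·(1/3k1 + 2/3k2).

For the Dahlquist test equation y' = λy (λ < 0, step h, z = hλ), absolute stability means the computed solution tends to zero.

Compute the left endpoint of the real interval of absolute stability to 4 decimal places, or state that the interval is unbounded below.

With y'=λy (z=hλ):
  k1=λy_n ⇒ h·k1=z·y_n;  k2=λ(1+1/2z)y_n ⇒ h·k2=z(1+1/2z)y_n
  y_{n+1}/y_n = 1 + 1/3z + 2/3z(1+1/2z) = 1 + z + 1/3z²
  R(z) = 1 + z + 1/3z².

Find x<0 with |R(x)|<1.
x=-1.37: |R|=0.2556
R=1: x+1/3x²=0 ⇒ x=−3=-3.0000; min R=1−1/(4·1/3)=0.2500>−1
Confirm numerically:
  x=-2.619: |R|=0.66739 <1
  x=-2.199: |R|=0.41287 <1
  x=-1.711: |R|=0.26484 <1
  x=-3.286: |R|=1.31327 >1
  x=-3.175: |R|=1.18521 >1
So |R|<1 on (-3.0000, 0).

z* = -3.0000.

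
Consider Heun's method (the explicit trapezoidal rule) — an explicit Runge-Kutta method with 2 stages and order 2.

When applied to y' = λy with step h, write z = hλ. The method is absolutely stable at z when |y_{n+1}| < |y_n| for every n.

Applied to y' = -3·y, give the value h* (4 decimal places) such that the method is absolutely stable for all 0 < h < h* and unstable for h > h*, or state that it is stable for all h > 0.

(-2.0000,0); λ=-3 ⇒ h* = 0.6667.

On y'=λy, z=hλ:
  order 2, 2-stage ⇒ R(z)=1+z+z^2/2
  (e.g. R(-1.73)=0.76645, |R|=0.76645)

Boundary: |R(x)|=1, x<0.
x=-1.73: |R|=0.7664
|R(-2.27)|=1.3064 |R(-1.95)|=0.9512 |R(-1.29)|=0.5421
Bisect:
  x_lo=-2.7436 |R|=2.0201  x_hi=-0.2694 |R|=0.7669
  mid=-1.50650 |R|=0.62827 →hi
  mid=-2.12507 |R|=1.13289 →lo
  mid=-1.81578 |R|=0.83275 →hi
  mid=-1.97043 |R|=0.97086 →hi
  mid=-2.04775 |R|=1.04889 →lo
  mid=-2.00909 |R|=1.00913 →lo
  mid=-1.98976 |R|=0.98981 →hi
  mid=-1.99942 |R|=0.99942 →hi
  mid=-2.00425 |R|=1.00426 →lo
  mid=-2.00184 |R|=1.00184 →lo
  ...
  [-2.00002,-1.99987] ⇒ x*=-2.0000
Interval (-2.0000, 0).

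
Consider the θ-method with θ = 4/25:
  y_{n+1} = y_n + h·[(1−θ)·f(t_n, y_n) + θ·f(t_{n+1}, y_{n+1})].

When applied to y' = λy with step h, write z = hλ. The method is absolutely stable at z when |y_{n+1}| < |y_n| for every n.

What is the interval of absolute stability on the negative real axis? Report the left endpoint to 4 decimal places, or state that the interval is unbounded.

On y'=λy, z=hλ:
  y_{n+1} = y_n + z·[21/25·y_n + 4/25·y_{n+1}] ⇒ (1 − 4/25z)y_{n+1} = (1 + 21/25z)y_n
  ⇒ R(z) = (1 + 21/25z)/(1 − 4/25z).

Boundary: |R(x)|=1, x<0.
x=-1.65: |R|=0.3054
R=−1: 1+21/25x = −1+4/25x ⇒ -17/25x=2 ⇒ x=2/(-17/25)=-2.9412
Confirm numerically:
  x=-2.047: |R|=0.54197 <1
  x=-1.891: |R|=0.45176 <1
  x=-1.335: |R|=0.10003 <1
  x=-3.349: |R|=1.18057 >1
  x=-3.241: |R|=1.13426 >1
Stable set (-2.9412, 0).

(-2.9412, 0).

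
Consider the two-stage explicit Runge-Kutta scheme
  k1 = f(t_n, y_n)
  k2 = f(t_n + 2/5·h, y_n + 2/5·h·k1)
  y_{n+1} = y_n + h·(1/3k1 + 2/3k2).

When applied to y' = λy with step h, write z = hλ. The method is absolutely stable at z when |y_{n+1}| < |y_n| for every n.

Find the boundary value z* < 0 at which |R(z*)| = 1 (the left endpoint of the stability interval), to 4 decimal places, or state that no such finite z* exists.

left endpoint -3.7500.

On y'=λy, z=hλ:
  k1=λy_n ⇒ h·k1=z·y_n;  k2=λ(1+2/5z)y_n ⇒ h·k2=z(1+2/5z)y_n
  y_{n+1}/y_n = 1 + 1/3z + 2/3z(1+2/5z) = 1 + z + 4/15z²
  R(z) = 1 + z + 4/15z².

Need |R(x)|<1, x<0.
x=-0.7: |R|=0.4307
R=1: x+4/15x²=0 ⇒ x=−15/4=-3.7500; min R=1−1/(4·4/15)=0.0625>−1
Confirm numerically:
  x=-3.622: |R|=0.87637 <1
  x=-3.349: |R|=0.64188 <1
  x=-1.983: |R|=0.06561 <1
  x=-1.732: |R|=0.06795 <1
  x=-4.125: |R|=1.41250 >1
  x=-3.869: |R|=1.12278 >1
Stable set (-3.7500, 0).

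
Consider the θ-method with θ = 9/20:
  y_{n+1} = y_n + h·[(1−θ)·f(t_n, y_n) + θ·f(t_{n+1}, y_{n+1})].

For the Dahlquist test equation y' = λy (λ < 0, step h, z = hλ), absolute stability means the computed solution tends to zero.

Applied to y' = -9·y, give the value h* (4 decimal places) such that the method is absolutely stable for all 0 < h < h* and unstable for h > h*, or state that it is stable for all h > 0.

(-20.0000,0); λ=-9 ⇒ h* = (20)/9 = 2.2222.

With y'=λy (z=hλ):
  y_{n+1} = y_n + z·[11/20·y_n + 9/20·y_{n+1}] ⇒ (1 − 9/20z)y_{n+1} = (1 + 11/20z)y_n
  ⇒ R(z) = (1 + 11/20z)/(1 − 9/20z).

Need |R(x)|<1, x<0.
x=-1.14: |R|=0.2465
R=−1: 1+11/20x = −1+9/20x ⇒ -1/10x=2 ⇒ x=2/(-1/10)=-20.0000
Confirm numerically:
  x=-18.287: |R|=0.98144 <1
  x=-17.562: |R|=0.97262 <1
  x=-13.340: |R|=0.90490 <1
  x=-20.250: |R|=1.00247 >1
  x=-20.112: |R|=1.00111 >1
  x=-20.046: |R|=1.00046 >1
Interval (-20.0000, 0).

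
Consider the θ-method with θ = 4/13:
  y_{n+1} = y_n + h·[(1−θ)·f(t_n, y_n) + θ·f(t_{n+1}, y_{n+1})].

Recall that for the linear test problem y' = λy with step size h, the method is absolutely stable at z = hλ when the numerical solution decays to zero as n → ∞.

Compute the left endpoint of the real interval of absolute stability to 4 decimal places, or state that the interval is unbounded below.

z* = -5.2000.

On y'=λy, z=hλ:
  y_{n+1} = y_n + z·[9/13·y_n + 4/13·y_{n+1}] ⇒ (1 − 4/13z)y_{n+1} = (1 + 9/13z)y_n
  so R(z) = (1 + 9/13z)/(1 − 4/13z).

Boundary: |R(x)|=1, x<0.
x=-0.67: |R|=0.4445
R=−1: 1+9/13x = −1+4/13x ⇒ -5/13x=2 ⇒ x=2/(-5/13)=-5.2000
Confirm numerically:
  x=-5.123: |R|=0.98850 <1
  x=-4.974: |R|=0.96565 <1
  x=-3.075: |R|=0.58004 <1
  x=-2.718: |R|=0.48014 <1
  x=-5.721: |R|=1.07260 >1
  x=-5.574: |R|=1.05298 >1
Interval (-5.2000, 0).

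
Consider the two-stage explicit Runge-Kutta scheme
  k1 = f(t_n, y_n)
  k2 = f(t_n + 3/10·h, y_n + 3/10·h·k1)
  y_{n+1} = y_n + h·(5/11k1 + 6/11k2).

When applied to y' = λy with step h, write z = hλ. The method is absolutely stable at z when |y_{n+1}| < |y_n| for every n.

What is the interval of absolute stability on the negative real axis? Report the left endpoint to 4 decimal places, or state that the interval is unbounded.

With y'=λy (z=hλ):
  k1=λy_n ⇒ h·k1=z·y_n;  k2=λ(1+3/10z)y_n ⇒ h·k2=z(1+3/10z)y_n
  y_{n+1}/y_n = 1 + 5/11z + 6/11z(1+3/10z) = 1 + z + 9/55z²
  ⇒ R(z) = 1 + z + 9/55z².

Need |R(x)|<1, x<0.
x=-1.2: |R|=0.0356
R=1: x+9/55x²=0 ⇒ x=−55/9=-6.1111; min R=1−1/(4·9/55)=-0.5278>−1
Confirm numerically:
  x=-5.150: |R|=0.19005 <1
  x=-5.076: |R|=0.14022 <1
  x=-4.014: |R|=0.37746 <1
  x=-2.633: |R|=0.49856 <1
  x=-6.516: |R|=1.43171 >1
  x=-6.412: |R|=1.31570 >1
Stable set (-6.1111, 0).

(-6.1111, 0).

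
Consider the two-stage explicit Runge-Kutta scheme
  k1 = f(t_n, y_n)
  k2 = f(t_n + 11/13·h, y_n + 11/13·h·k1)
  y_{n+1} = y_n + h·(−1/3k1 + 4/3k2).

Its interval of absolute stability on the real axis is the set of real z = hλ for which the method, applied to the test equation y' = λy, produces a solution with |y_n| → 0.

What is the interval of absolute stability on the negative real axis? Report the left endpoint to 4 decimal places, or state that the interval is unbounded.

(-0.8864, 0).

Set f=λy, z=hλ:
  k1=λy_n ⇒ h·k1=z·y_n;  k2=λ(1+11/13z)y_n ⇒ h·k2=z(1+11/13z)y_n
  y_{n+1}/y_n = 1 − 1/3z + 4/3z(1+11/13z) = 1 + z + 44/39z²
  so R(z) = 1 + z + 44/39z².

Need |R(x)|<1, x<0.
x=-1.23: |R|=1.4769
R=1: x+44/39x²=0 ⇒ x=−39/44=-0.8864; min R=1−1/(4·44/39)=0.7784>−1
Confirm numerically:
  x=-0.860: |R|=0.97442 <1
  x=-0.784: |R|=0.90946 <1
  x=-0.471: |R|=0.77928 <1
  x=-1.422: |R|=1.85933 >1
  x=-1.249: |R|=1.51100 >1
  x=-1.232: |R|=1.48042 >1
Stable set (-0.8864, 0).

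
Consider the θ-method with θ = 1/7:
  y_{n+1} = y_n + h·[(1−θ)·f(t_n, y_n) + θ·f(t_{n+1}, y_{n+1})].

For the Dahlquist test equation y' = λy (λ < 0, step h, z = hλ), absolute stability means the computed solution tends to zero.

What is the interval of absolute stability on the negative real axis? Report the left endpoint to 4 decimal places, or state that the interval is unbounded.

Set f=λy, z=hλ:
  y_{n+1} = y_n + z·[6/7·y_n + 1/7·y_{n+1}] ⇒ (1 − 1/7z)y_{n+1} = (1 + 6/7z)y_n
  R(z) = (1 + 6/7z)/(1 − 1/7z).

Boundary: |R(x)|=1, x<0.
x=-1.65: |R|=0.3353
R=−1: 1+6/7x = −1+1/7x ⇒ -5/7x=2 ⇒ x=2/(-5/7)=-2.8000
Confirm numerically:
  x=-2.504: |R|=0.84428 <1
  x=-2.049: |R|=0.58504 <1
  x=-1.573: |R|=0.28438 <1
  x=-3.379: |R|=1.27893 >1
  x=-3.168: |R|=1.18096 >1
Interval (-2.8000, 0).

(-2.8000, 0).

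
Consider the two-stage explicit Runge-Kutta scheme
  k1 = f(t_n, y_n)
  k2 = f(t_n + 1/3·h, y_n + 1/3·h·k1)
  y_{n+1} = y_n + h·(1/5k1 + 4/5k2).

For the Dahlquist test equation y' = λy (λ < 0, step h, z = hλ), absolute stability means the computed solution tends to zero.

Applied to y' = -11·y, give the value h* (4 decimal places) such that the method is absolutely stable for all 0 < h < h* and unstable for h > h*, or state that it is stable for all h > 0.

(-3.7500,0); λ=-11 ⇒ h* = (15/4)/11 = 0.3409.

Test eqn y'=λy, z=hλ:
  k1=λy_n ⇒ h·k1=z·y_n;  k2=λ(1+1/3z)y_n ⇒ h·k2=z(1+1/3z)y_n
  y_{n+1}/y_n = 1 + 1/5z + 4/5z(1+1/3z) = 1 + z + 4/15z²
  so R(z) = 1 + z + 4/15z².

Find x<0 with |R(x)|<1.
x=-1.51: |R|=0.0980
R=1: x+4/15x²=0 ⇒ x=−15/4=-3.7500; min R=1−1/(4·4/15)=0.0625>−1
Confirm numerically:
  x=-3.274: |R|=0.58442 <1
  x=-1.971: |R|=0.06496 <1
  x=-1.870: |R|=0.06251 <1
  x=-1.696: |R|=0.07104 <1
  x=-4.255: |R|=1.57301 >1
  x=-4.227: |R|=1.53767 >1
So |R|<1 on (-3.7500, 0).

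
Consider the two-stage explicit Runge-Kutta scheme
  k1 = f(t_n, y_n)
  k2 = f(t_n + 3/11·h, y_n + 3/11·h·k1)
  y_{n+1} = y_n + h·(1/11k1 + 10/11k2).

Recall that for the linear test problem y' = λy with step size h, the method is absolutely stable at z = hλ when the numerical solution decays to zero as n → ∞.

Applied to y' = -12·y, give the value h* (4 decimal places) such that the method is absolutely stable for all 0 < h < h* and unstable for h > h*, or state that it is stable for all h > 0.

(-4.0333,0); λ=-12 ⇒ h* = (121/30)/12 = 0.3361.

With y'=λy (z=hλ):
  k1=λy_n ⇒ h·k1=z·y_n;  k2=λ(1+3/11z)y_n ⇒ h·k2=z(1+3/11z)y_n
  y_{n+1}/y_n = 1 + 1/11z + 10/11z(1+3/11z) = 1 + z + 30/121z²
  so R(z) = 1 + z + 30/121z².

Find x<0 with |R(x)|<1.
x=-1.7: |R|=0.0165
R=1: x+30/121x²=0 ⇒ x=−121/30=-4.0333; min R=1−1/(4·30/121)=-0.0083>−1
Confirm numerically:
  x=-3.971: |R|=0.93863 <1
  x=-2.812: |R|=0.14850 <1
  x=-2.553: |R|=0.06299 <1
  x=-2.046: |R|=0.00812 <1
  x=-4.529: |R|=1.55658 >1
  x=-4.336: |R|=1.32538 >1
  x=-4.206: |R|=1.18006 >1
Stable set (-4.0333, 0).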